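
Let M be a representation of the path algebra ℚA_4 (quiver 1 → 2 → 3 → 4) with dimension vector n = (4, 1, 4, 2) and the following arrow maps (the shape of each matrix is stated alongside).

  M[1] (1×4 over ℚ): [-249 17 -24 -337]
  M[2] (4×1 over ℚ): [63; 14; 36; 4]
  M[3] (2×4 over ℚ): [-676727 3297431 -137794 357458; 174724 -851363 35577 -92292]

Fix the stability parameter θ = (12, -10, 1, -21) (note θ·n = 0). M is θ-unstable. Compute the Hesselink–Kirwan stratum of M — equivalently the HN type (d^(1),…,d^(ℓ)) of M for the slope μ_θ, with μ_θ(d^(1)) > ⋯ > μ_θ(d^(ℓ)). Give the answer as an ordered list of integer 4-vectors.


Barcode: M ≅ I[1,1]^3, I[1,4], I[3,3]^2, I[3,4]. HN layers by μ_θ (4 steps, strictly decreasing):
  μ^(1)=12; μ^(2)=1; μ^(3)=-9/2; μ^(4)=-10

((3, 0, 0, 0); (0, 0, 2, 0); (1, 1, 1, 1); (0, 0, 1, 1))


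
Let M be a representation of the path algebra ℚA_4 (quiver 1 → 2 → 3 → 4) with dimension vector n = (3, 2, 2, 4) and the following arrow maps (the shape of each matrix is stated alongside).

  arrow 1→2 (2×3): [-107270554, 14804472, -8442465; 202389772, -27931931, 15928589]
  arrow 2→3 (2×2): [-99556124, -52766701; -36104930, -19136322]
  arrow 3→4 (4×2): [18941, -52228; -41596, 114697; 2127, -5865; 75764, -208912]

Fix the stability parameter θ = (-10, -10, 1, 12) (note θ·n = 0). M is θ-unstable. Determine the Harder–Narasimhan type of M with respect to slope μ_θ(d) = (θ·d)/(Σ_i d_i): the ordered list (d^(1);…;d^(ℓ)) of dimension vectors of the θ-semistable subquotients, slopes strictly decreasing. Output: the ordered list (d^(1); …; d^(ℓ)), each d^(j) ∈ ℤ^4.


Barcode: M ≅ I[1,1], I[1,4]^2, I[4,4]^2. HN layers by μ_θ (3 steps, strictly decreasing):
  μ^(1)=12; μ^(2)=1; μ^(3)=-10

((0, 0, 0, 4); (0, 0, 2, 0); (3, 2, 0, 0))


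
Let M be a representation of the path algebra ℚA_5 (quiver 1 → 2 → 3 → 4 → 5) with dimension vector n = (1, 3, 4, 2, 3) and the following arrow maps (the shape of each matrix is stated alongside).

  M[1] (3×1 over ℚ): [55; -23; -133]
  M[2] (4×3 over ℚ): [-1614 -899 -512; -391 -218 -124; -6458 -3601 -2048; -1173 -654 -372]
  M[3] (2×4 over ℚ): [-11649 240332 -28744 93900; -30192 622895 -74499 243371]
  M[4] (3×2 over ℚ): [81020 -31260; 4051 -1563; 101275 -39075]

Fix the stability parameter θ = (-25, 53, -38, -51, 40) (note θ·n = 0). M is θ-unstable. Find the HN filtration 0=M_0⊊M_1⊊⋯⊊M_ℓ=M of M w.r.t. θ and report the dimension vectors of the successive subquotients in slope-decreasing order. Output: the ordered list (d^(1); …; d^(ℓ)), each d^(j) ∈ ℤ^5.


Barcode: M ≅ I[1,4], I[2,2], I[2,3], I[3,3], I[3,5], I[5,5]^2. HN layers by μ_θ (7 steps, strictly decreasing):
  μ^(1)=53; μ^(2)=40; μ^(3)=15/2; μ^(4)=-12; μ^(5)=-25; μ^(6)=-38; μ^(7)=-89/2

((0, 1, 0, 0, 0); (0, 0, 0, 0, 3); (0, 1, 1, 0, 0); (0, 1, 1, 1, 0); (1, 0, 0, 0, 0); (0, 0, 1, 0, 0); (0, 0, 1, 1, 0))


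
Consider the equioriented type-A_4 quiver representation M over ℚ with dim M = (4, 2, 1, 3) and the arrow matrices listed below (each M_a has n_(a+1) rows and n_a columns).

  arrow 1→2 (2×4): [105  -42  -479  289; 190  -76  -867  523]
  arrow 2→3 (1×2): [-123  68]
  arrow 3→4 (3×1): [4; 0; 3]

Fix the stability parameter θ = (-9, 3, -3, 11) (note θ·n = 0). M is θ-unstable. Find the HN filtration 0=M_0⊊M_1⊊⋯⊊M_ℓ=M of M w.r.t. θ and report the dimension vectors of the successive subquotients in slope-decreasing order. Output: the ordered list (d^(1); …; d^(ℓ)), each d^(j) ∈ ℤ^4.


Barcode: M ≅ I[1,1]^2, I[1,2], I[1,4], I[4,4]^2. HN layers by μ_θ (4 steps, strictly decreasing):
  μ^(1)=11; μ^(2)=3; μ^(3)=0; μ^(4)=-9

((0, 0, 0, 3); (0, 1, 0, 0); (0, 1, 1, 0); (4, 0, 0, 0))


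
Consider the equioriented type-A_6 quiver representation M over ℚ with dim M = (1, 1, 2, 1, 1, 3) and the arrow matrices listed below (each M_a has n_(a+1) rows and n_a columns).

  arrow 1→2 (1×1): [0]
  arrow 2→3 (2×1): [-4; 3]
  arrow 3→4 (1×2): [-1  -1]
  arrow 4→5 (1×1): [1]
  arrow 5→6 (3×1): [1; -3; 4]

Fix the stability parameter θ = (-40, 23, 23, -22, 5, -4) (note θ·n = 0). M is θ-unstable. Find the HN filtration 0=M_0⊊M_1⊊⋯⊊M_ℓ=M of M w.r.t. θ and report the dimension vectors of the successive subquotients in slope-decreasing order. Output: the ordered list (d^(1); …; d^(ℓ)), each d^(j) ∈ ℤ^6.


Interval decomposition of M: I[1,1], I[2,6], I[3,3], I[6,6]^2.
HN type (ℓ=4): μ^(1)=23; μ^(2)=5; μ^(3)=-4; μ^(4)=-40

((0, 0, 1, 0, 0, 0); (0, 1, 1, 1, 1, 1); (0, 0, 0, 0, 0, 2); (1, 0, 0, 0, 0, 0))


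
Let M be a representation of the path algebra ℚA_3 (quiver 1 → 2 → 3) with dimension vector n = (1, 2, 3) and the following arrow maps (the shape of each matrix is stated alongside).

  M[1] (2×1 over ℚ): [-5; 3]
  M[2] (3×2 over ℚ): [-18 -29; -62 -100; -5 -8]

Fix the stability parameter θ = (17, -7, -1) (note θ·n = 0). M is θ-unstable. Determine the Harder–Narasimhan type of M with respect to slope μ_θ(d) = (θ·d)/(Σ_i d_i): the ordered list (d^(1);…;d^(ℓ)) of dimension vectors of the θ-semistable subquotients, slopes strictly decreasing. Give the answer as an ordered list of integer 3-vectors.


Barcode: M ≅ I[1,3], I[2,3], I[3,3]. HN layers by μ_θ (3 steps, strictly decreasing):
  μ^(1)=3; μ^(2)=-1; μ^(3)=-7

((1, 1, 1); (0, 0, 2); (0, 1, 0))


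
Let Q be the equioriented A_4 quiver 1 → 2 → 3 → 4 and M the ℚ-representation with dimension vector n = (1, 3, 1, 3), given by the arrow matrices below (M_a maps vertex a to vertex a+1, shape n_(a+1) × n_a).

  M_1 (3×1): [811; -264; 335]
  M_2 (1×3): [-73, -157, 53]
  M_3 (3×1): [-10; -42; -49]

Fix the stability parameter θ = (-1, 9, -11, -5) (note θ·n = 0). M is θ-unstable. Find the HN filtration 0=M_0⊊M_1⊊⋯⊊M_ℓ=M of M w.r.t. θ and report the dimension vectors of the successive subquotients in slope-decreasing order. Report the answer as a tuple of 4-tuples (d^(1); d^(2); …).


Barcode: M ≅ I[1,2], I[2,2], I[2,4], I[4,4]^2. HN layers by μ_θ (4 steps, strictly decreasing):
  μ^(1)=9; μ^(2)=-1; μ^(3)=-7/3; μ^(4)=-5

((0, 2, 0, 0); (1, 0, 0, 0); (0, 1, 1, 1); (0, 0, 0, 2))


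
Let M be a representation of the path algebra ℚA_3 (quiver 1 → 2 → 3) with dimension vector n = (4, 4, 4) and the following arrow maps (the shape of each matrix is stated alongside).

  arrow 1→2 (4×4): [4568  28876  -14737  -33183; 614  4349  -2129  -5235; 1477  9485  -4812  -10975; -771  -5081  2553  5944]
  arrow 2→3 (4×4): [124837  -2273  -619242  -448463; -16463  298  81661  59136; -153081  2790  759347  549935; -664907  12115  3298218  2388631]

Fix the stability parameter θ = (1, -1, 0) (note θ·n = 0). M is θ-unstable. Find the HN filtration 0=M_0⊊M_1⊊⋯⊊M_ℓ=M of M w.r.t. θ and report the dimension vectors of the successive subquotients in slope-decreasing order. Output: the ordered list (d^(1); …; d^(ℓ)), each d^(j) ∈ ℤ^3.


Interval decomposition of M: I[1,1], I[1,2], I[1,3]^2, I[2,3], I[3,3].
HN type (ℓ=3): μ^(1)=1; μ^(2)=0; μ^(3)=-1

((1, 0, 0); (3, 3, 4); (0, 1, 0))


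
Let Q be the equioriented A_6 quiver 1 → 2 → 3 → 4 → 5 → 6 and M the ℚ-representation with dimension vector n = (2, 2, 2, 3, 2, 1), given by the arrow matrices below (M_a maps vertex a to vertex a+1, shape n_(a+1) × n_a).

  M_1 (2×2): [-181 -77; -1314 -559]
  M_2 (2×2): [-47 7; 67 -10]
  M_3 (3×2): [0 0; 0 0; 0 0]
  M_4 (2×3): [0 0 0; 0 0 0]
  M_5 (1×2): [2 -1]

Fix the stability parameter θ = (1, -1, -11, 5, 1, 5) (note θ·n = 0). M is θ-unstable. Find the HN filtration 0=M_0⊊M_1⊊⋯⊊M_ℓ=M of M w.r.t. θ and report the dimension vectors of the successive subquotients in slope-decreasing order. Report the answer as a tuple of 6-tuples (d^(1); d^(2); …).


Barcode: M ≅ I[1,3]^2, I[4,4]^3, I[5,5], I[5,6]. HN layers by μ_θ (3 steps, strictly decreasing):
  μ^(1)=5; μ^(2)=1; μ^(3)=-11/3

((0, 0, 0, 3, 0, 1); (0, 0, 0, 0, 2, 0); (2, 2, 2, 0, 0, 0))


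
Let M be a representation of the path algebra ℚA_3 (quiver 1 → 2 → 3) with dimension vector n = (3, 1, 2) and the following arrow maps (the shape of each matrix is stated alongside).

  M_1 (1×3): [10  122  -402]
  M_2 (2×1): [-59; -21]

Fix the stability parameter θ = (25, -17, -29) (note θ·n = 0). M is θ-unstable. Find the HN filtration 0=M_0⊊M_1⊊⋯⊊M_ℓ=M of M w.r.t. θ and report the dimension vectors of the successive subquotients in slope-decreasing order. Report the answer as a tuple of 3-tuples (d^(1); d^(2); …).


Via rank(M_{q-1}∘⋯∘M_p): M ≅ I[1,1]^2, I[1,3], I[3,3].
μ_θ-semistable layers: μ^(1)=25; μ^(2)=-7; μ^(3)=-29

((2, 0, 0); (1, 1, 1); (0, 0, 1))


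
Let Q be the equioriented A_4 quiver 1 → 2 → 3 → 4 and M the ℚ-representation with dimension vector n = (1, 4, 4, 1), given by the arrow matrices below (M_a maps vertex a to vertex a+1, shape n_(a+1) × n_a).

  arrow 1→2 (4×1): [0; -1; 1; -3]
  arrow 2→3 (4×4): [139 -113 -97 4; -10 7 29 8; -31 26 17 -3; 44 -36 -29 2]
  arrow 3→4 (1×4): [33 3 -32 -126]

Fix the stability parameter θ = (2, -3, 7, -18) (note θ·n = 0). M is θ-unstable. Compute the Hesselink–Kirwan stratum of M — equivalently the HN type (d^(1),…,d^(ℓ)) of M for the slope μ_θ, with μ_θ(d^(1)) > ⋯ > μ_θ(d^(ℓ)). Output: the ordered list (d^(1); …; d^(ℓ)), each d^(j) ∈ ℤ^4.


Barcode: M ≅ I[1,3], I[2,3]^2, I[2,4]. HN layers by μ_θ (4 steps, strictly decreasing):
  μ^(1)=7; μ^(2)=-1/2; μ^(3)=-3; μ^(4)=-14/3

((0, 0, 3, 0); (1, 1, 0, 0); (0, 2, 0, 0); (0, 1, 1, 1))


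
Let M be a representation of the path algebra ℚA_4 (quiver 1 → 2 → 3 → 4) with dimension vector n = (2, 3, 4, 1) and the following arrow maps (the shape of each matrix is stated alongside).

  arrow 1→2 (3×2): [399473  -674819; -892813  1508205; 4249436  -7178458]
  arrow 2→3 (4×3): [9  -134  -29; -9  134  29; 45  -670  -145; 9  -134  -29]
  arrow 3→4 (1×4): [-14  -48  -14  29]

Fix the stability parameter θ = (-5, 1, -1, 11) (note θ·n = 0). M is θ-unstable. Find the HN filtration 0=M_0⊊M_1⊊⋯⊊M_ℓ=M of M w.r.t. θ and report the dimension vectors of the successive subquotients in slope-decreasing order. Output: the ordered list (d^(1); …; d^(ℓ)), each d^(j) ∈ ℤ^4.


Interval decomposition of M: I[1,2], I[1,4], I[2,2], I[3,3]^3.
HN type (ℓ=5): μ^(1)=11; μ^(2)=1; μ^(3)=0; μ^(4)=-1; μ^(5)=-5

((0, 0, 0, 1); (0, 2, 0, 0); (0, 1, 1, 0); (0, 0, 3, 0); (2, 0, 0, 0))


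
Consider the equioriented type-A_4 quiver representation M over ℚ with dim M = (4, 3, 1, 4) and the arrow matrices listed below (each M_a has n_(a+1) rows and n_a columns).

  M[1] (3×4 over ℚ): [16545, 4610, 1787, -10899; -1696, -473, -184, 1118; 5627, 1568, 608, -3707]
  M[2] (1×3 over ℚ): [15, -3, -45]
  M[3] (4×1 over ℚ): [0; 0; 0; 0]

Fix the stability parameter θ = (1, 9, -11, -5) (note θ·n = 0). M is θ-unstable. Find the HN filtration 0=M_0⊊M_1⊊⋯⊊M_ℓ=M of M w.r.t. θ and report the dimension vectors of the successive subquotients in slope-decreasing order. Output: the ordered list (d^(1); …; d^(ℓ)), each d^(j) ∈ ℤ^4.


Via rank(M_{q-1}∘⋯∘M_p): M ≅ I[1,1], I[1,2]^2, I[1,3], I[4,4]^4.
μ_θ-semistable layers: μ^(1)=9; μ^(2)=1; μ^(3)=-1/3; μ^(4)=-5

((0, 2, 0, 0); (3, 0, 0, 0); (1, 1, 1, 0); (0, 0, 0, 4))


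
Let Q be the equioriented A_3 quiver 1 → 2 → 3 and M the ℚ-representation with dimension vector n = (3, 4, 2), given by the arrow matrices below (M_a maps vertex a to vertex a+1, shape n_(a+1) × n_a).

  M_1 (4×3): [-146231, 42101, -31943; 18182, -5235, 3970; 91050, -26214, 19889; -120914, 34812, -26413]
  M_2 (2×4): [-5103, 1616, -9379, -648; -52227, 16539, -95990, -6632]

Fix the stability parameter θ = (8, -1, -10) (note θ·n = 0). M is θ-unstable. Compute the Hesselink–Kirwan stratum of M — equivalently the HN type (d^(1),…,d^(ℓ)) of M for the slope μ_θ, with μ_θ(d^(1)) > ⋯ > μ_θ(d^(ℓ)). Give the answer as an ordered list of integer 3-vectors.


Interval decomposition of M: I[1,2], I[1,3]^2, I[2,2].
HN type (ℓ=2): μ^(1)=7/2; μ^(2)=-1

((1, 1, 0); (2, 3, 2))


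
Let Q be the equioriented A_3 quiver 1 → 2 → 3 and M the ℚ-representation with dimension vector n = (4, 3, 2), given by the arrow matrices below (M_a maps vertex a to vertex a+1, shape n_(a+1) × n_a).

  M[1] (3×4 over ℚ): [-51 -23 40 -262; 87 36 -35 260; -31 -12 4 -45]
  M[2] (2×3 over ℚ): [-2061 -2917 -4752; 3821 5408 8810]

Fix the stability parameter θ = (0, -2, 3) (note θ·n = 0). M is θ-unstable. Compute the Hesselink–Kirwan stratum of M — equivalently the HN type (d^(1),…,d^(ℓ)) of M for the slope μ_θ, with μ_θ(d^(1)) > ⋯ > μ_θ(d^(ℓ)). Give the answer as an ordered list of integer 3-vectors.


Interval decomposition of M: I[1,1], I[1,2], I[1,3]^2.
HN type (ℓ=3): μ^(1)=3; μ^(2)=0; μ^(3)=-1

((0, 0, 2); (1, 0, 0); (3, 3, 0))


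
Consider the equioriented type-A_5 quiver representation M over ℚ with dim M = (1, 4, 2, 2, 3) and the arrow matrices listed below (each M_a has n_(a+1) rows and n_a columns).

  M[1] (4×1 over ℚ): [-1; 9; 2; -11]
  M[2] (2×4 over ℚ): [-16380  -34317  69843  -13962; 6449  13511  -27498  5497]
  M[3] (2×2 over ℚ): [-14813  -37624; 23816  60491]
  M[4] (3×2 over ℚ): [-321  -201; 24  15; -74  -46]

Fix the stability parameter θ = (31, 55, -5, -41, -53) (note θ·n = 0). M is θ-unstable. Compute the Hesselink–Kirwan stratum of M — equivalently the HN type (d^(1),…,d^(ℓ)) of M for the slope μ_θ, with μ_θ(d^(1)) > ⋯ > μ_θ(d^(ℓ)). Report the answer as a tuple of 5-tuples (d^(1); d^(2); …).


Interval decomposition of M: I[1,5], I[2,2]^2, I[2,5], I[5,5].
HN type (ℓ=4): μ^(1)=55; μ^(2)=-13/5; μ^(3)=-11; μ^(4)=-53

((0, 2, 0, 0, 0); (1, 1, 1, 1, 1); (0, 1, 1, 1, 1); (0, 0, 0, 0, 1))


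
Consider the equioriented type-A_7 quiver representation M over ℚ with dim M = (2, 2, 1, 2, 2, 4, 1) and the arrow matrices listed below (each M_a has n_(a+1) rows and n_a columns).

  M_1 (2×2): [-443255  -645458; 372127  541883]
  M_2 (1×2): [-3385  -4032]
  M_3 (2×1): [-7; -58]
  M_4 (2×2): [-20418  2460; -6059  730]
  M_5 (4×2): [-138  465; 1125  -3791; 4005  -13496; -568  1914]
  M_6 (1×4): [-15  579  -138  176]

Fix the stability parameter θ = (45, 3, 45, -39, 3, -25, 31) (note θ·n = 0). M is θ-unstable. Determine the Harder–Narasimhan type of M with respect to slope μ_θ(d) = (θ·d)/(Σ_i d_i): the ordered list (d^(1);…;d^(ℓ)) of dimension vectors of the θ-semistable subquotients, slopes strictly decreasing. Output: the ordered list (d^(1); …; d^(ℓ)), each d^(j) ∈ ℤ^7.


Barcode: M ≅ I[1,2], I[1,7], I[4,4], I[5,6], I[6,6]^2. HN layers by μ_θ (6 steps, strictly decreasing):
  μ^(1)=31; μ^(2)=24; μ^(3)=16/3; μ^(4)=-11; μ^(5)=-25; μ^(6)=-39

((0, 0, 0, 0, 0, 0, 1); (1, 1, 0, 0, 0, 0, 0); (1, 1, 1, 1, 1, 1, 0); (0, 0, 0, 0, 1, 1, 0); (0, 0, 0, 0, 0, 2, 0); (0, 0, 0, 1, 0, 0, 0))


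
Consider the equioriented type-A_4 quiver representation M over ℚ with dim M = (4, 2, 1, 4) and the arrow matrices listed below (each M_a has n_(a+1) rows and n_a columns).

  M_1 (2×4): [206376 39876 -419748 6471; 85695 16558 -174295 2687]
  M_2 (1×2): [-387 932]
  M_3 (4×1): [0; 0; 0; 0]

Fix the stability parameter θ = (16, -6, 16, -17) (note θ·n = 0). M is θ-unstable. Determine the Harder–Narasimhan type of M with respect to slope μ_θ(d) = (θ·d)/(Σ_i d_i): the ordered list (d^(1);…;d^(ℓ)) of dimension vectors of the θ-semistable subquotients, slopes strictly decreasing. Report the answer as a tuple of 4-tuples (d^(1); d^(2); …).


Interval decomposition of M: I[1,1]^2, I[1,2], I[1,3], I[4,4]^4.
HN type (ℓ=3): μ^(1)=16; μ^(2)=5; μ^(3)=-17

((2, 0, 1, 0); (2, 2, 0, 0); (0, 0, 0, 4))


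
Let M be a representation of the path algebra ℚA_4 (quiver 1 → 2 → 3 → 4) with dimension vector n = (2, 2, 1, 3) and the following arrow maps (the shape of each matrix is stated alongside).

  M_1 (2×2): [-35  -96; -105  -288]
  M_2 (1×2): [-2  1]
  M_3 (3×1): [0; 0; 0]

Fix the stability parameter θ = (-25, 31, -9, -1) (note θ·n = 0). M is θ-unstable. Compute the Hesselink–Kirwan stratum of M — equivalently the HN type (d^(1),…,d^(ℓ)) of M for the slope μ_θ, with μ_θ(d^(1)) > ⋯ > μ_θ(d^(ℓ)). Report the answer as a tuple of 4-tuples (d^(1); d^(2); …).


Via rank(M_{q-1}∘⋯∘M_p): M ≅ I[1,1], I[1,3], I[2,2], I[4,4]^3.
μ_θ-semistable layers: μ^(1)=31; μ^(2)=11; μ^(3)=-1; μ^(4)=-25

((0, 1, 0, 0); (0, 1, 1, 0); (0, 0, 0, 3); (2, 0, 0, 0))


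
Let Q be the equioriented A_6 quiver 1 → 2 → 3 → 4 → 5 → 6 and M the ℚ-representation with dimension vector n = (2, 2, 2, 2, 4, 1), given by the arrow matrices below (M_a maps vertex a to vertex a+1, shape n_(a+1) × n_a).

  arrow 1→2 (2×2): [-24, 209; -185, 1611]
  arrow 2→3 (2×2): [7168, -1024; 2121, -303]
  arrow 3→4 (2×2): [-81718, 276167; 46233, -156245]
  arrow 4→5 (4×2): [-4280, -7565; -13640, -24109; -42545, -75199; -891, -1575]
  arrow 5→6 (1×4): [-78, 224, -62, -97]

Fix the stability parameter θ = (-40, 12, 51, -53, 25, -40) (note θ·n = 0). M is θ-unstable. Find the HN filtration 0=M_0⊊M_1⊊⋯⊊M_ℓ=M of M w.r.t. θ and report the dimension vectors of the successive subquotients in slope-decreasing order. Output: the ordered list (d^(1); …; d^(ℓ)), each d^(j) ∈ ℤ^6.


Via rank(M_{q-1}∘⋯∘M_p): M ≅ I[1,2], I[1,6], I[3,5], I[5,5]^2.
μ_θ-semistable layers: μ^(1)=25; μ^(2)=12; μ^(3)=-1; μ^(4)=-40

((0, 0, 0, 0, 3, 0); (0, 1, 0, 0, 0, 0); (0, 1, 2, 2, 1, 1); (2, 0, 0, 0, 0, 0))


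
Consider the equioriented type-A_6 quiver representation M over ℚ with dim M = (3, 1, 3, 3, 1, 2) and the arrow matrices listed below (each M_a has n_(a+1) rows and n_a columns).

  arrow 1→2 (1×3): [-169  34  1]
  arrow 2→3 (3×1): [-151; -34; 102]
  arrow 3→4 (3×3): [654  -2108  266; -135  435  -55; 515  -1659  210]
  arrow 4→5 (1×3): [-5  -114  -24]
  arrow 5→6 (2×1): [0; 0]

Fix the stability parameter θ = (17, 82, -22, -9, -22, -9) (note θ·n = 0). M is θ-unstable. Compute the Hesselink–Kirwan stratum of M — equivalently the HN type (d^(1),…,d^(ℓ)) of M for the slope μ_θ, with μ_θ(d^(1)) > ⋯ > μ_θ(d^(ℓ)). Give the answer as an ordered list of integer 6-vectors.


Barcode: M ≅ I[1,1]^2, I[1,5], I[3,4]^2, I[6,6]^2. HN layers by μ_θ (4 steps, strictly decreasing):
  μ^(1)=17; μ^(2)=46/5; μ^(3)=-9; μ^(4)=-22

((2, 0, 0, 0, 0, 0); (1, 1, 1, 1, 1, 0); (0, 0, 0, 2, 0, 2); (0, 0, 2, 0, 0, 0))


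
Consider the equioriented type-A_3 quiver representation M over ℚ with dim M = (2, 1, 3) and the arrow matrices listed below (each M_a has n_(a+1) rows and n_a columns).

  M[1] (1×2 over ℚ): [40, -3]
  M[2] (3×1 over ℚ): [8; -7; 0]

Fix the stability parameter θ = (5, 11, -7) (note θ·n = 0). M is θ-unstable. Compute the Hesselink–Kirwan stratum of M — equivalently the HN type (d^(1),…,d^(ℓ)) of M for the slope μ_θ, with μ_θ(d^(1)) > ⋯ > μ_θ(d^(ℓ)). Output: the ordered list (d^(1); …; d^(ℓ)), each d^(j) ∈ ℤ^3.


Interval decomposition of M: I[1,1], I[1,3], I[3,3]^2.
HN type (ℓ=3): μ^(1)=5; μ^(2)=3; μ^(3)=-7

((1, 0, 0); (1, 1, 1); (0, 0, 2))


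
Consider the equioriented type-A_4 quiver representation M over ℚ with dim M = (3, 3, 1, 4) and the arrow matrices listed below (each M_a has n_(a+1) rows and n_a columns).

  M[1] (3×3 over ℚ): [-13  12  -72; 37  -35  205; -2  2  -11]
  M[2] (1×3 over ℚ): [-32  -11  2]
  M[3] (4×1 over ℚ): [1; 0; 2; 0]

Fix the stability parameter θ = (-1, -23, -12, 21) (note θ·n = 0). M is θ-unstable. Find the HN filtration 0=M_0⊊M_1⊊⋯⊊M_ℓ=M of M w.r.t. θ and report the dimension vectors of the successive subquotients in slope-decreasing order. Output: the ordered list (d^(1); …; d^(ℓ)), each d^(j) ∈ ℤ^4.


Via rank(M_{q-1}∘⋯∘M_p): M ≅ I[1,2]^2, I[1,4], I[4,4]^3.
μ_θ-semistable layers: μ^(1)=21; μ^(2)=-12

((0, 0, 0, 4); (3, 3, 1, 0))


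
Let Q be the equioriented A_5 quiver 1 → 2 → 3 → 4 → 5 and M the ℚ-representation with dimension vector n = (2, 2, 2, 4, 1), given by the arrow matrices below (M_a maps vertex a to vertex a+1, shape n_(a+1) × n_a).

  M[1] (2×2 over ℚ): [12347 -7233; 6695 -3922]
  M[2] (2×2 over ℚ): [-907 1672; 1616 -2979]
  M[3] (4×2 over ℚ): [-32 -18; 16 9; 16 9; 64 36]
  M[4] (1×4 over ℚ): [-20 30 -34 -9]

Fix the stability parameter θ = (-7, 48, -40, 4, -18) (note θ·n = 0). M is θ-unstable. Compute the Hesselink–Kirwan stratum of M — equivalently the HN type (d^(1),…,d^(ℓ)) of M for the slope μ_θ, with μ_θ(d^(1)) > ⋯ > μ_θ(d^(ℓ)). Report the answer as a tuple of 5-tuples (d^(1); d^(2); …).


Barcode: M ≅ I[1,3], I[1,4], I[4,4]^2, I[4,5]. HN layers by μ_θ (2 steps, strictly decreasing):
  μ^(1)=4; μ^(2)=-7

((0, 2, 2, 3, 0); (2, 0, 0, 1, 1))


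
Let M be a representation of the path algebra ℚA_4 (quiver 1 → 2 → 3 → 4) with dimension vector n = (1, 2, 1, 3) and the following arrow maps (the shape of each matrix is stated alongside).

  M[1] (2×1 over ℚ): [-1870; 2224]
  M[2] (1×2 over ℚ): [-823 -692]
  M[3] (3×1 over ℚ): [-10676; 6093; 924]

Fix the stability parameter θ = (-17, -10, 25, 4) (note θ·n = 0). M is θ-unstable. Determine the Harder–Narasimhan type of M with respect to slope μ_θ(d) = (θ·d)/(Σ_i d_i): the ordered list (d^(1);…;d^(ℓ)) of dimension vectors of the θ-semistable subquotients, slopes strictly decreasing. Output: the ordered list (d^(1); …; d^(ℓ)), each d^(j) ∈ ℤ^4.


Via rank(M_{q-1}∘⋯∘M_p): M ≅ I[1,4], I[2,2], I[4,4]^2.
μ_θ-semistable layers: μ^(1)=29/2; μ^(2)=4; μ^(3)=-10; μ^(4)=-17

((0, 0, 1, 1); (0, 0, 0, 2); (0, 2, 0, 0); (1, 0, 0, 0))


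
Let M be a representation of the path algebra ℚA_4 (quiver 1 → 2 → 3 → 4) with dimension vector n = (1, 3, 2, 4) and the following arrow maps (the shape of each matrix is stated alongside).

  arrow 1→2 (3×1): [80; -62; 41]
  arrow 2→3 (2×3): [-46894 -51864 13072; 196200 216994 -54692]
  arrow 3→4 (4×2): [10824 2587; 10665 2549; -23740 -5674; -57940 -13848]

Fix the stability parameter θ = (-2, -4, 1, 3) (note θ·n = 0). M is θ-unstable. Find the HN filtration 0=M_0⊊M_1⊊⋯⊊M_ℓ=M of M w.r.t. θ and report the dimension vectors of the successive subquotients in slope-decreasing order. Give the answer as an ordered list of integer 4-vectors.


Via rank(M_{q-1}∘⋯∘M_p): M ≅ I[1,2], I[2,4]^2, I[4,4]^2.
μ_θ-semistable layers: μ^(1)=3; μ^(2)=1; μ^(3)=-3; μ^(4)=-4

((0, 0, 0, 4); (0, 0, 2, 0); (1, 1, 0, 0); (0, 2, 0, 0))


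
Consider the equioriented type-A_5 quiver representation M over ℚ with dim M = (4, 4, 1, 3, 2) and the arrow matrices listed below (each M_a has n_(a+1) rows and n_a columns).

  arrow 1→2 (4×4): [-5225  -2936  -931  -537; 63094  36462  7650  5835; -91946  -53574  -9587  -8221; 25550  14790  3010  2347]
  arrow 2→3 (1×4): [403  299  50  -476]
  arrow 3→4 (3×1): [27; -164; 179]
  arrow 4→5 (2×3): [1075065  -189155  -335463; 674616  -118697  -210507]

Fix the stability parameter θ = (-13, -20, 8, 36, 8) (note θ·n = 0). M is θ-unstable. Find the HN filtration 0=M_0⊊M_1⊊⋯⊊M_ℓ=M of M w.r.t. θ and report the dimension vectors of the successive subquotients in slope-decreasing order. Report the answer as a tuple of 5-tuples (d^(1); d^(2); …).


Interval decomposition of M: I[1,2]^3, I[1,5], I[4,4], I[4,5].
HN type (ℓ=4): μ^(1)=36; μ^(2)=22; μ^(3)=8; μ^(4)=-33/2

((0, 0, 0, 1, 0); (0, 0, 0, 2, 2); (0, 0, 1, 0, 0); (4, 4, 0, 0, 0))


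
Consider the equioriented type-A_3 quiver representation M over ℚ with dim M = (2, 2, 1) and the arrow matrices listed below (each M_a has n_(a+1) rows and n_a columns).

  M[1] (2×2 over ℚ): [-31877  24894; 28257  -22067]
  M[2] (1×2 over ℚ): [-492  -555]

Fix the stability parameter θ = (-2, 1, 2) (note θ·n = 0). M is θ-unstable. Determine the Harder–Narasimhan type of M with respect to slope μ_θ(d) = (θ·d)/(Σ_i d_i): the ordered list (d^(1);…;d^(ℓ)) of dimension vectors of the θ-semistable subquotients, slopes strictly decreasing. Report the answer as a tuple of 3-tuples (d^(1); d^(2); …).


Interval decomposition of M: I[1,2], I[1,3].
HN type (ℓ=3): μ^(1)=2; μ^(2)=1; μ^(3)=-2

((0, 0, 1); (0, 2, 0); (2, 0, 0))


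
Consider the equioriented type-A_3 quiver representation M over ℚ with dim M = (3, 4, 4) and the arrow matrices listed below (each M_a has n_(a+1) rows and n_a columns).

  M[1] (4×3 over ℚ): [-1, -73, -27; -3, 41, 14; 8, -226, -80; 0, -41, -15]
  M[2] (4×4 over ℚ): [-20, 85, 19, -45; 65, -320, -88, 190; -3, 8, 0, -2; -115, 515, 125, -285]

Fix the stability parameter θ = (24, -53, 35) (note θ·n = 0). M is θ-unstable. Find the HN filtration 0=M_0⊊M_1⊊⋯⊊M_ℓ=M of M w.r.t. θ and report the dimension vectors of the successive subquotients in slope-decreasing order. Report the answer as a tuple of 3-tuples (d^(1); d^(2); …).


Barcode: M ≅ I[1,2], I[1,3]^2, I[2,2], I[3,3]^2. HN layers by μ_θ (3 steps, strictly decreasing):
  μ^(1)=35; μ^(2)=-29/2; μ^(3)=-53

((0, 0, 4); (3, 3, 0); (0, 1, 0))


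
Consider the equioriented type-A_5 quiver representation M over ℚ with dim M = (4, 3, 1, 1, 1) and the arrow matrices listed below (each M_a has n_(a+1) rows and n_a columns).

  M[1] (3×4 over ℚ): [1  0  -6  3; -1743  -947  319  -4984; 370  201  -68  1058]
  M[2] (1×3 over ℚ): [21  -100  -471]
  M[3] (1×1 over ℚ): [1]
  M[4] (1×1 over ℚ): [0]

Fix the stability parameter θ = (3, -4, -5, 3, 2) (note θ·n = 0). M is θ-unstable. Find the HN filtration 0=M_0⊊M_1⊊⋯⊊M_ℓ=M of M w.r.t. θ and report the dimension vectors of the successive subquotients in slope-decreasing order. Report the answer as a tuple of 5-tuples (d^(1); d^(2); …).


Interval decomposition of M: I[1,1], I[1,2]^2, I[1,4], I[5,5].
HN type (ℓ=4): μ^(1)=3; μ^(2)=2; μ^(3)=-1/2; μ^(4)=-2

((1, 0, 0, 1, 0); (0, 0, 0, 0, 1); (2, 2, 0, 0, 0); (1, 1, 1, 0, 0))


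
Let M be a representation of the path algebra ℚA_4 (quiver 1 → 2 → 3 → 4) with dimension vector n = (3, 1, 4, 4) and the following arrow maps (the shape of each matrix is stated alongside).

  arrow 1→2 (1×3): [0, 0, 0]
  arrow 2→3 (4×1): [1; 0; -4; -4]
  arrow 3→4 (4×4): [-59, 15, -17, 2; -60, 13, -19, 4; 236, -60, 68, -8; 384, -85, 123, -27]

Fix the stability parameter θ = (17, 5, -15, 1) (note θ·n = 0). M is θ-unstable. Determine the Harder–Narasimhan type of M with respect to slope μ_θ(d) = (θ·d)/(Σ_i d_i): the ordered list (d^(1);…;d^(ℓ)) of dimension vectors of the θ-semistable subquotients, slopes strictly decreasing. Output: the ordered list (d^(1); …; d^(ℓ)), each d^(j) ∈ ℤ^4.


Barcode: M ≅ I[1,1]^3, I[2,4], I[3,3], I[3,4]^2, I[4,4]. HN layers by μ_θ (4 steps, strictly decreasing):
  μ^(1)=17; μ^(2)=1; μ^(3)=-5; μ^(4)=-15

((3, 0, 0, 0); (0, 0, 0, 4); (0, 1, 1, 0); (0, 0, 3, 0))


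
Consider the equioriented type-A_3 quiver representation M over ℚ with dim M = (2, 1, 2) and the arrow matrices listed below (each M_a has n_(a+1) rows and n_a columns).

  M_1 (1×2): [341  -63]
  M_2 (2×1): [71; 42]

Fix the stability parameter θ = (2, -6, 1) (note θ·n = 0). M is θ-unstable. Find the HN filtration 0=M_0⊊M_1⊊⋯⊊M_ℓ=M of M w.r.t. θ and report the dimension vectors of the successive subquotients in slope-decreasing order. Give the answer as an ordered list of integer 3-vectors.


Barcode: M ≅ I[1,1], I[1,3], I[3,3]. HN layers by μ_θ (3 steps, strictly decreasing):
  μ^(1)=2; μ^(2)=1; μ^(3)=-2

((1, 0, 0); (0, 0, 2); (1, 1, 0))


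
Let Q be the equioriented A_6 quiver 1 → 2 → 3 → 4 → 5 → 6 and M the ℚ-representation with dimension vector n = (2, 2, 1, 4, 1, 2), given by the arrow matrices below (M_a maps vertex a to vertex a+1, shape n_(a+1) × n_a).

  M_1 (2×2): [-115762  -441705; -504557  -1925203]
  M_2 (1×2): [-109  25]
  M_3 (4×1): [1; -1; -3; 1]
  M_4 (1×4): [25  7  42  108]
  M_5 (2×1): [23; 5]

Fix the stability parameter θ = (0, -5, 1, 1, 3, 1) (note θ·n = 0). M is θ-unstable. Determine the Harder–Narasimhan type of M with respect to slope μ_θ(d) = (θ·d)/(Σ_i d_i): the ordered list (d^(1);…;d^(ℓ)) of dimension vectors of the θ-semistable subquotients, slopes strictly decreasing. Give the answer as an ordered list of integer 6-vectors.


Via rank(M_{q-1}∘⋯∘M_p): M ≅ I[1,2], I[1,4], I[4,4]^2, I[4,6], I[6,6].
μ_θ-semistable layers: μ^(1)=2; μ^(2)=1; μ^(3)=-5/2

((0, 0, 0, 0, 1, 1); (0, 0, 1, 4, 0, 1); (2, 2, 0, 0, 0, 0))


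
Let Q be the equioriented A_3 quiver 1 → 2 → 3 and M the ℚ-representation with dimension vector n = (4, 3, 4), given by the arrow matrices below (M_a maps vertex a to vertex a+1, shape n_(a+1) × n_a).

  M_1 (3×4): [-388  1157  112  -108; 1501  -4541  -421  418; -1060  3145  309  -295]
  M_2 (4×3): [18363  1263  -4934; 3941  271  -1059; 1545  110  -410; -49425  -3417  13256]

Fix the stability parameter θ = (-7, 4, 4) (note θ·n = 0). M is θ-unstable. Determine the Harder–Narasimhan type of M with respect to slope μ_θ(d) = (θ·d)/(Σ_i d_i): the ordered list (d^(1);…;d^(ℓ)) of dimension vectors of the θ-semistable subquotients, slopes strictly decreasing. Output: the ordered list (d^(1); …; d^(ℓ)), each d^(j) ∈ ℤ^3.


Via rank(M_{q-1}∘⋯∘M_p): M ≅ I[1,1], I[1,3]^3, I[3,3].
μ_θ-semistable layers: μ^(1)=4; μ^(2)=-7

((0, 3, 4); (4, 0, 0))


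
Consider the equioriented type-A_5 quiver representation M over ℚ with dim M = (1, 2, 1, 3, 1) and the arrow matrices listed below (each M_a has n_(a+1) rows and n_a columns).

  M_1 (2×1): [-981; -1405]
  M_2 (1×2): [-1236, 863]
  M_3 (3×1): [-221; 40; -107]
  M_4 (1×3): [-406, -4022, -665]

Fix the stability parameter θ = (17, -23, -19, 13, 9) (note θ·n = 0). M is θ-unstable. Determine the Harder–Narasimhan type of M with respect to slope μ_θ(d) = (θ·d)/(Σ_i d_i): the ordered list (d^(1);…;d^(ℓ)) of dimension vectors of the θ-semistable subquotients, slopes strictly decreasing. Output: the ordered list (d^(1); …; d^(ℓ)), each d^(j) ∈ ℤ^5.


Via rank(M_{q-1}∘⋯∘M_p): M ≅ I[1,5], I[2,2], I[4,4]^2.
μ_θ-semistable layers: μ^(1)=13; μ^(2)=11; μ^(3)=-25/3; μ^(4)=-23

((0, 0, 0, 2, 0); (0, 0, 0, 1, 1); (1, 1, 1, 0, 0); (0, 1, 0, 0, 0))


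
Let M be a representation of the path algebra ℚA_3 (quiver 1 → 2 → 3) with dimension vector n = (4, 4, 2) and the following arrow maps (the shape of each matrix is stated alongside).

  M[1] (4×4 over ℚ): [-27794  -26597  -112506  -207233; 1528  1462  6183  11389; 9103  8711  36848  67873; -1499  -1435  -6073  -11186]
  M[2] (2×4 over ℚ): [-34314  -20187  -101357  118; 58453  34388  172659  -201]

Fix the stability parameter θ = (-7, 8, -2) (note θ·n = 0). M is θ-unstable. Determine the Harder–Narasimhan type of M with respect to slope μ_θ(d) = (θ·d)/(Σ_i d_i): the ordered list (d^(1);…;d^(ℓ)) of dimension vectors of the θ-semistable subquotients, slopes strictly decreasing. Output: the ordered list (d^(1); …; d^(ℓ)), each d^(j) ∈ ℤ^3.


Barcode: M ≅ I[1,1], I[1,2], I[1,3]^2, I[2,2]. HN layers by μ_θ (3 steps, strictly decreasing):
  μ^(1)=8; μ^(2)=3; μ^(3)=-7

((0, 2, 0); (0, 2, 2); (4, 0, 0))


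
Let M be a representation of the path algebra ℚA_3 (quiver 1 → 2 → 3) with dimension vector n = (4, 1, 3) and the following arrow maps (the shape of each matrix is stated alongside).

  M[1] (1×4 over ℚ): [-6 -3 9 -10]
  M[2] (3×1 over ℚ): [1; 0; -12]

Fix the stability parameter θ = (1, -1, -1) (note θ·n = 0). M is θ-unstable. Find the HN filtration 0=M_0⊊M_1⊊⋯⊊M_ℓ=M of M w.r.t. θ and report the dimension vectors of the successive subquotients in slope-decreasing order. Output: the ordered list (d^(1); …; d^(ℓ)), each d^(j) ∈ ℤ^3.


Interval decomposition of M: I[1,1]^3, I[1,3], I[3,3]^2.
HN type (ℓ=3): μ^(1)=1; μ^(2)=-1/3; μ^(3)=-1

((3, 0, 0); (1, 1, 1); (0, 0, 2))


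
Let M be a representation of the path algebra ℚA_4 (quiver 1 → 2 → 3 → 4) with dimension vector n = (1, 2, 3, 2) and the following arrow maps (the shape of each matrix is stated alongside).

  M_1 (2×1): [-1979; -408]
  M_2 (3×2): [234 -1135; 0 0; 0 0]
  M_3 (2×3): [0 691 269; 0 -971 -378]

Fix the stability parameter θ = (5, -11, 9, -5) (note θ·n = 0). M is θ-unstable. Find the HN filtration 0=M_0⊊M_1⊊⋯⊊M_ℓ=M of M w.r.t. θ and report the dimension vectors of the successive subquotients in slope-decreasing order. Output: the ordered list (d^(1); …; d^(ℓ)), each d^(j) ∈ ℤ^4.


Interval decomposition of M: I[1,3], I[2,2], I[3,4]^2.
HN type (ℓ=4): μ^(1)=9; μ^(2)=2; μ^(3)=-3; μ^(4)=-11

((0, 0, 1, 0); (0, 0, 2, 2); (1, 1, 0, 0); (0, 1, 0, 0))


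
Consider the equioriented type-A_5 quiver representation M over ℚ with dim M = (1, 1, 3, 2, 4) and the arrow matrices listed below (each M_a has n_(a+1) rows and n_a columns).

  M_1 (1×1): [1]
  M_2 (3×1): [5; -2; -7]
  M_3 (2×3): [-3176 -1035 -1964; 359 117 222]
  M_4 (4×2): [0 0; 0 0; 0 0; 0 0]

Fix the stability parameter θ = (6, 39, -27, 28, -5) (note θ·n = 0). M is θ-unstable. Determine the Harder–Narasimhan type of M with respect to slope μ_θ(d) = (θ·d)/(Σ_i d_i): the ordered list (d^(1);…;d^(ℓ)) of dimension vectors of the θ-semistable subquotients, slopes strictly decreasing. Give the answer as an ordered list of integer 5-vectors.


Barcode: M ≅ I[1,4], I[3,3], I[3,4], I[5,5]^4. HN layers by μ_θ (4 steps, strictly decreasing):
  μ^(1)=28; μ^(2)=6; μ^(3)=-5; μ^(4)=-27

((0, 0, 0, 2, 0); (1, 1, 1, 0, 0); (0, 0, 0, 0, 4); (0, 0, 2, 0, 0))


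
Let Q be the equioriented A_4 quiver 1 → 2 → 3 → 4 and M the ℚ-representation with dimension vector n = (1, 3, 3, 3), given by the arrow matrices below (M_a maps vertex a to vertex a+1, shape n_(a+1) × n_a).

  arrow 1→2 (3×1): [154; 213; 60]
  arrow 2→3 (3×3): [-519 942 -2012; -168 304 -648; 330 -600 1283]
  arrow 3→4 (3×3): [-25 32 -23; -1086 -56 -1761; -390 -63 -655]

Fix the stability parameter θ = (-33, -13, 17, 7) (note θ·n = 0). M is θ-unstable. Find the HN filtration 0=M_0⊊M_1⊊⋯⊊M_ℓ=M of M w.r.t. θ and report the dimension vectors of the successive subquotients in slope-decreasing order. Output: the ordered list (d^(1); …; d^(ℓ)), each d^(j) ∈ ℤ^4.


Via rank(M_{q-1}∘⋯∘M_p): M ≅ I[1,2], I[2,4]^2, I[3,4].
μ_θ-semistable layers: μ^(1)=12; μ^(2)=-13; μ^(3)=-33

((0, 0, 3, 3); (0, 3, 0, 0); (1, 0, 0, 0))


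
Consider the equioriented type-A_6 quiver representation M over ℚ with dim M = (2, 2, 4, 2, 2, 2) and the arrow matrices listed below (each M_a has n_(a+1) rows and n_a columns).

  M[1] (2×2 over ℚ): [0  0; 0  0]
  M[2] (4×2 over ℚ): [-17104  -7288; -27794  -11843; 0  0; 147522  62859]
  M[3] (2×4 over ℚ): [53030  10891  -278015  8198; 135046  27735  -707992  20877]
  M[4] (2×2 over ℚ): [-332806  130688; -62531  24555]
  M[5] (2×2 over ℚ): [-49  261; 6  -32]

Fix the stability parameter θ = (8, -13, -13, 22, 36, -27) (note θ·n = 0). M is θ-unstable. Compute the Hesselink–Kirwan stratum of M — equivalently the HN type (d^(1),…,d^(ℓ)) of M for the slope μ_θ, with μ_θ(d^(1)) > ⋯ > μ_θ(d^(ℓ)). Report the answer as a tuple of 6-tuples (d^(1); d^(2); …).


Barcode: M ≅ I[1,1]^2, I[2,2], I[2,6], I[3,3]^2, I[3,6]. HN layers by μ_θ (3 steps, strictly decreasing):
  μ^(1)=31/3; μ^(2)=8; μ^(3)=-13

((0, 0, 0, 2, 2, 2); (2, 0, 0, 0, 0, 0); (0, 2, 4, 0, 0, 0))


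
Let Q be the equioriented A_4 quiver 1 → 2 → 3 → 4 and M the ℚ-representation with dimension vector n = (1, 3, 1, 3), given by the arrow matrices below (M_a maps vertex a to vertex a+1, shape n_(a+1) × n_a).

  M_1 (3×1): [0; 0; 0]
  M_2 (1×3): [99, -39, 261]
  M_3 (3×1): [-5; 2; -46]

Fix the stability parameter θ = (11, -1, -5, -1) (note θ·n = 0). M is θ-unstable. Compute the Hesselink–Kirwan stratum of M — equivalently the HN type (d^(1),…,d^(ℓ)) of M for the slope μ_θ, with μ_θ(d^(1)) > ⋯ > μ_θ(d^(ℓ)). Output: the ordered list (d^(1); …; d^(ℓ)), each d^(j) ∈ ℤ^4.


Barcode: M ≅ I[1,1], I[2,2]^2, I[2,4], I[4,4]^2. HN layers by μ_θ (3 steps, strictly decreasing):
  μ^(1)=11; μ^(2)=-1; μ^(3)=-3

((1, 0, 0, 0); (0, 2, 0, 3); (0, 1, 1, 0))


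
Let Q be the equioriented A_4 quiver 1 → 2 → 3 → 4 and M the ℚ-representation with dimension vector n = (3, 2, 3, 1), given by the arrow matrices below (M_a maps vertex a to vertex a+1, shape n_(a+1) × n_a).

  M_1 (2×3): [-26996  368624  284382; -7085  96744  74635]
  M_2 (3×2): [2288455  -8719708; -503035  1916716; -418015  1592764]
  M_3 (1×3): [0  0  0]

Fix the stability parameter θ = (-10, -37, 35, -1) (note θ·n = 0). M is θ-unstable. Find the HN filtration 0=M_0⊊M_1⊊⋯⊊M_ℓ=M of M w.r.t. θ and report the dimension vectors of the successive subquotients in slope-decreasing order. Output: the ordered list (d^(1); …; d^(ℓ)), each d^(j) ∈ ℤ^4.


Interval decomposition of M: I[1,1], I[1,2], I[1,3], I[3,3]^2, I[4,4].
HN type (ℓ=4): μ^(1)=35; μ^(2)=-1; μ^(3)=-10; μ^(4)=-47/2

((0, 0, 3, 0); (0, 0, 0, 1); (1, 0, 0, 0); (2, 2, 0, 0))


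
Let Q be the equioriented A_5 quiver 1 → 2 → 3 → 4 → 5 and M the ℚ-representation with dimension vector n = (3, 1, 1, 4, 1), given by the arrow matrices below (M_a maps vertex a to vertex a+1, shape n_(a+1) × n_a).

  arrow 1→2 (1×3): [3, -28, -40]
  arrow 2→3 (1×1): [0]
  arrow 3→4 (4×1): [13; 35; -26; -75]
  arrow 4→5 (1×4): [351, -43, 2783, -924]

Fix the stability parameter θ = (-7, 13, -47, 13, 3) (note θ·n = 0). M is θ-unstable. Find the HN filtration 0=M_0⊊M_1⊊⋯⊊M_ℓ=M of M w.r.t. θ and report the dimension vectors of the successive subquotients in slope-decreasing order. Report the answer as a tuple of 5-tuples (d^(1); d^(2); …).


Barcode: M ≅ I[1,1]^2, I[1,2], I[3,4], I[4,4]^2, I[4,5]. HN layers by μ_θ (4 steps, strictly decreasing):
  μ^(1)=13; μ^(2)=8; μ^(3)=-7; μ^(4)=-47

((0, 1, 0, 3, 0); (0, 0, 0, 1, 1); (3, 0, 0, 0, 0); (0, 0, 1, 0, 0))


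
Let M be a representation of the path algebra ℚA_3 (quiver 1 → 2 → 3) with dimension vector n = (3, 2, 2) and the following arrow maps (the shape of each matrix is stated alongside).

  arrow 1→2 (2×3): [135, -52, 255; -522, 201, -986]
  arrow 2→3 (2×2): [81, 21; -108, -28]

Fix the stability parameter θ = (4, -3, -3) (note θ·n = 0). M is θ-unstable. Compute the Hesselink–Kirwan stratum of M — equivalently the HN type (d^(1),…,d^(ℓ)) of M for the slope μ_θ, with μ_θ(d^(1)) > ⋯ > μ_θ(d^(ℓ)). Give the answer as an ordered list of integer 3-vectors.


Interval decomposition of M: I[1,1], I[1,2], I[1,3], I[3,3].
HN type (ℓ=4): μ^(1)=4; μ^(2)=1/2; μ^(3)=-2/3; μ^(4)=-3

((1, 0, 0); (1, 1, 0); (1, 1, 1); (0, 0, 1))


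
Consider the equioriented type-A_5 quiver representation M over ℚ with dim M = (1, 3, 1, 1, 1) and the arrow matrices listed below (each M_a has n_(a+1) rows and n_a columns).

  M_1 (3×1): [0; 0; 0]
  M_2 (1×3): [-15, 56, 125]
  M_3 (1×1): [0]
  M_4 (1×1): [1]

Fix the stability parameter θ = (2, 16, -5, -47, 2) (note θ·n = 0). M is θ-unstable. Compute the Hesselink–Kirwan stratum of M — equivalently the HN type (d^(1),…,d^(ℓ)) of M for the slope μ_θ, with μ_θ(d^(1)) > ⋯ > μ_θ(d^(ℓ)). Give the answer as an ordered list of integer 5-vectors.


Via rank(M_{q-1}∘⋯∘M_p): M ≅ I[1,1], I[2,2]^2, I[2,3], I[4,5].
μ_θ-semistable layers: μ^(1)=16; μ^(2)=11/2; μ^(3)=2; μ^(4)=-47

((0, 2, 0, 0, 0); (0, 1, 1, 0, 0); (1, 0, 0, 0, 1); (0, 0, 0, 1, 0))


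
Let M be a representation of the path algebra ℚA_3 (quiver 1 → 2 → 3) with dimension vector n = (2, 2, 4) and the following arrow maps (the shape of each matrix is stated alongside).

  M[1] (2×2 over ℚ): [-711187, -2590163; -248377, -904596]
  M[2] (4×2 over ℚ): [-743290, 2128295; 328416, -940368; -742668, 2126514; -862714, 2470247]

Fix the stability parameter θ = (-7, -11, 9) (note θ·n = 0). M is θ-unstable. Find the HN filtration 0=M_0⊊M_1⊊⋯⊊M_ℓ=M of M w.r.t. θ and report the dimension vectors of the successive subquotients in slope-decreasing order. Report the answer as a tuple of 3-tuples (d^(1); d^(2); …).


Interval decomposition of M: I[1,2], I[1,3], I[3,3]^3.
HN type (ℓ=2): μ^(1)=9; μ^(2)=-9

((0, 0, 4); (2, 2, 0))
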